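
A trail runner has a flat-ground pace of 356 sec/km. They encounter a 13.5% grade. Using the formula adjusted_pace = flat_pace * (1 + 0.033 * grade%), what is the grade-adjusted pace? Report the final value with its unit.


Grade factor = 1 + 0.033 * 13.5 = 1.4455
Adjusted = 356 * 1.4455 = 514.6 sec/km

514.6 s/km


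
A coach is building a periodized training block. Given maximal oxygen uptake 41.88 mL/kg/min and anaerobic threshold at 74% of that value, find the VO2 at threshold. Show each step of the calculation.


Percentage as decimal = 0.74
VO2 at AT = 41.88 * 0.74 = 30.99 mL/kg/min

30.99 mL/kg/min


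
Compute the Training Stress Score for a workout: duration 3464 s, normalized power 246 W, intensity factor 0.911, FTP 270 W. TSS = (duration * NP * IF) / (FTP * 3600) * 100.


Product = 3464 * 246 * 0.911 = 776303.184
Base = 270 * 3600 = 972000
TSS = 776303.184 / 972000 * 100 = 79.87

79.87 TSS


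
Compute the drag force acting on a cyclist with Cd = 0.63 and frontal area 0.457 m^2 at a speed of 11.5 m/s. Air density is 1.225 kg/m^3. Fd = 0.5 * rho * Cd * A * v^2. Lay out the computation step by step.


Step 1: v^2 = 132.25
Step 2: Fd = 0.5 * 1.225 * 0.63 * 0.457 * 132.25
= 23.322 N

23.322 N


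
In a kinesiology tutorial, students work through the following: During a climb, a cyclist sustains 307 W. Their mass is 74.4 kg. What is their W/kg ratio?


Power-to-weight = 307 W / 74.4 kg
= 4.126 W/kg

4.126 W/kg


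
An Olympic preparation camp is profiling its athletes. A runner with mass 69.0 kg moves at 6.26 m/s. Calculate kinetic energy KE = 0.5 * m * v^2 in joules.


v^2 = 6.26^2 = 39.1876
KE = 0.5 * 69.0 * 39.1876
= 1351.97 J

1351.97 J


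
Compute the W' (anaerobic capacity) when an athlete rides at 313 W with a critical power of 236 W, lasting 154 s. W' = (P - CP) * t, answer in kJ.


Above-CP power = 77 W
Duration = 154 s
W' = 77 * 154 = 11858 J
Convert: 11858 / 1000 = 11.858 kJ

11.858 kJ


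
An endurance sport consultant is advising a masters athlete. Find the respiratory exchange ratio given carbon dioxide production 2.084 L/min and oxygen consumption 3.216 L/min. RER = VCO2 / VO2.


VCO2 = 2.084 L/min
VO2 = 3.216 L/min
RER = 2.084 / 3.216 = 0.648

0.648


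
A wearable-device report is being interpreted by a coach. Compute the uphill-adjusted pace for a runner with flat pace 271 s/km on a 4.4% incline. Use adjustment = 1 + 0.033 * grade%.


Adjustment factor = 1 + 0.033 * 4.4 = 1.1452
Grade-adjusted pace = 271 * 1.1452 = 310.35 s/km

310.35 s/km


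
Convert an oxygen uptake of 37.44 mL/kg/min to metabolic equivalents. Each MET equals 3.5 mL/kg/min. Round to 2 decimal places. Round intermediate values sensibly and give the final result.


One MET = 3.5 mL/kg/min
Number of METs = 37.44 / 3.5
= 10.7 METs

10.7 METs


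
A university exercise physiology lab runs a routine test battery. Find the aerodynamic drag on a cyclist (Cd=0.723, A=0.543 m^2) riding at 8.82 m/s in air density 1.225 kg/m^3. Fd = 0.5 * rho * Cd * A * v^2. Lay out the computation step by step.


Fd = 0.5 * 1.225 * 0.723 * 0.543 * 8.82^2
= 0.5 * 1.225 * 0.723 * 0.543 * 77.7924
= 18.706 N

18.706 N


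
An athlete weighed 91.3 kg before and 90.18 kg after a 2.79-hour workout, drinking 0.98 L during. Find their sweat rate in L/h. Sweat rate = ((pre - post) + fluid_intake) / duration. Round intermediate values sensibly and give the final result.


Body mass change = 1.12 kg
Total sweat loss = 1.12 + 0.98 = 2.1 L
Rate = 2.1 / 2.79 = 0.753 L/h

0.753 L/h


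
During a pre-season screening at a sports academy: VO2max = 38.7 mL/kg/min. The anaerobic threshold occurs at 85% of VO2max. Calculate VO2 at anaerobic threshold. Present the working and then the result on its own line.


AT fraction = 85 / 100 = 0.85
AT VO2 = 38.7 * 0.85
= 32.9 mL/kg/min

32.9 mL/kg/min


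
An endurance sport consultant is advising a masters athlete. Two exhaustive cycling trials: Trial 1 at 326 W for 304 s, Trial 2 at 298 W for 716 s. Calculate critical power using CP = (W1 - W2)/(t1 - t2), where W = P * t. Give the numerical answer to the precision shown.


W1 = 326 * 304 = 99104 J
W2 = 298 * 716 = 213368 J
CP = (99104 - 213368) / (304 - 716)
= -114264 / -412
= 277.34 W

277.34 W


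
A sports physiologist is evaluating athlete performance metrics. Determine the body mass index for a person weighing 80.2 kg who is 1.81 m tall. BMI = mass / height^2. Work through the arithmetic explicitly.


BMI = mass / height^2
= 80.2 / 1.81^2
= 80.2 / 3.2761
= 24.48 kg/m^2

24.48 kg/m^2


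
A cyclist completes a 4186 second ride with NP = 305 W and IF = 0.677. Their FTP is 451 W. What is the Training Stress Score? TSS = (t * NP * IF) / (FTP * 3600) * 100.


t * NP * IF = 4186 * 305 * 0.677 = 864346.21
FTP * 3600 = 1623600
TSS = (864346.21 / 1623600) * 100 = 53.24

53.24 TSS


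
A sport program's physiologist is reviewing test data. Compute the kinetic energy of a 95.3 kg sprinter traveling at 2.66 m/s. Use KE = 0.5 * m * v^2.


Velocity squared = 7.0756
KE = 0.5 * 95.3 * 7.0756 = 337.15 J

337.15 J


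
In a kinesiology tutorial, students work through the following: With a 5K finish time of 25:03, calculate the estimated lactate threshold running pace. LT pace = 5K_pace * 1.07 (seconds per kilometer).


Race duration = 1503 s for 5 km
Average pace = 1503 / 5 = 300.6 s/km
LT pace = 300.6 * 1.07
= 321.64 s/km

321.64 s/km


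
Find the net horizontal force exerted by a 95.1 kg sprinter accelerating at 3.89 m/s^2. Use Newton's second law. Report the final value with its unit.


Newton's second law: F = m * a
F = 95.1 * 3.89 = 369.94 N

369.94 N


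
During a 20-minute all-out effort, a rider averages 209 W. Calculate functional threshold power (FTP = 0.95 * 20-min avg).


FTP = 0.95 * 209
= 198.55 W

198.55 W


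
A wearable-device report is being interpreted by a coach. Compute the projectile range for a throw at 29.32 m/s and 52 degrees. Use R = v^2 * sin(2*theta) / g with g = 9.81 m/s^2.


Two times the angle = 104 degrees
sin(104) = 0.970296
R = 859.6624 * 0.970296 / 9.81 = 85.028 m

85.028 m


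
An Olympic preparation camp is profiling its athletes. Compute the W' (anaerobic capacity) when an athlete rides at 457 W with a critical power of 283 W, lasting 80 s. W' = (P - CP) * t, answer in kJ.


Above-CP power = 174 W
Duration = 80 s
W' = 174 * 80 = 13920 J
Convert: 13920 / 1000 = 13.92 kJ

13.92 kJ


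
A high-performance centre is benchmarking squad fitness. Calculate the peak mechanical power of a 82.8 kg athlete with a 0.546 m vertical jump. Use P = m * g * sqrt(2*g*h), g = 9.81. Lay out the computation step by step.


First, sqrt(2gh) = sqrt(2 * 9.81 * 0.546)
= sqrt(10.71252) = 3.272999 m/s
Power = 82.8 * 9.81 * 3.272999 = 2658.55 W

2658.55 W


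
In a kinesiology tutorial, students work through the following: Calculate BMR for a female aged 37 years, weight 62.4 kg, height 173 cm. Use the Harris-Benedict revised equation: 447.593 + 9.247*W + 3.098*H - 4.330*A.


Substituting values:
W term = 9.247 * 62.4 = 577.0128
H term = 3.098 * 173 = 535.954
A term = 4.330 * 37 = 160.21
BMR = 1400.35 kcal/day

1400.35 kcal/day


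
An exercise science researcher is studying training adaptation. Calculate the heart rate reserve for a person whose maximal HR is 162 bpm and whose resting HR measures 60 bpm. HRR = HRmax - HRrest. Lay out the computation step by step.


HRmax = 162 bpm
HRrest = 60 bpm
HRR = 162 - 60 = 102 bpm

102 bpm


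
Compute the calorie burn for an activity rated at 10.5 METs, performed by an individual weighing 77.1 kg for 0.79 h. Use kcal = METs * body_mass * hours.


Product of METs and mass = 10.5 * 77.1 = 809.55
Total kcal = 809.55 * 0.79 = 639.54 kcal

639.54 kcal


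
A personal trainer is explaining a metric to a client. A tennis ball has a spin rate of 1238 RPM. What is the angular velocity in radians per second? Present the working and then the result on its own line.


Convert RPM to rad/s: multiply by 2*pi and divide by 60
omega = 1238 * 2 * pi / 60
= 129.643 rad/s

129.643 rad/s


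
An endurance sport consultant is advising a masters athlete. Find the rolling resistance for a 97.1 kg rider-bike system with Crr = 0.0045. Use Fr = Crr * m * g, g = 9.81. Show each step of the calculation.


m * g = 97.1 * 9.81 = 952.551 N
Fr = 0.0045 * 952.551 = 4.286 N

4.286 N


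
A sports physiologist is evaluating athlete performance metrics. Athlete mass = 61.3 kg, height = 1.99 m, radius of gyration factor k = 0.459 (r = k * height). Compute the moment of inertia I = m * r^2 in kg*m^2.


r = k * height = 0.459 * 1.99 = 0.91341 m
r^2 = 0.91341^2 = 0.834318
I = 61.3 * 0.834318 = 51.144 kg*m^2

51.144 kg*m^2


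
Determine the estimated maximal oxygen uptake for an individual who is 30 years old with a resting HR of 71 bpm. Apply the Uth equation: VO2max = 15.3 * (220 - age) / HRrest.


HRmax = 220 - 30 = 190
VO2max = 15.3 * (190 / 71)
= 15.3 * 2.6761
= 40.94 mL/kg/min

40.94 mL/kg/min


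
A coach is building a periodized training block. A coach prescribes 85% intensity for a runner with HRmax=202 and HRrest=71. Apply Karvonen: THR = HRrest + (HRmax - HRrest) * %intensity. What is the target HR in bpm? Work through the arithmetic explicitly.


Heart rate reserve = 202 - 71 = 131
Intensity fraction = 85 / 100 = 0.85
THR = 71 + 131 * 0.85 = 182.35 bpm

182.35 bpm


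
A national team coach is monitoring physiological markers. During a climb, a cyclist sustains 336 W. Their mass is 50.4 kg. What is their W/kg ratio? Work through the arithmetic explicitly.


Power-to-weight = 336 W / 50.4 kg
= 6.667 W/kg

6.667 W/kg


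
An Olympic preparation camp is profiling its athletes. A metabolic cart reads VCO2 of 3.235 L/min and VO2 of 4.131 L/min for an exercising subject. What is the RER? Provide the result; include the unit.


RER = VCO2 / VO2 = 3.235 / 4.131 = 0.7831

0.7831


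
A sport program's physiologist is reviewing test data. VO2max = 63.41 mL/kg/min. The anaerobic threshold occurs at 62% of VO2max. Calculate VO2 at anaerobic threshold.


AT fraction = 62 / 100 = 0.62
AT VO2 = 63.41 * 0.62
= 39.31 mL/kg/min

39.31 mL/kg/min


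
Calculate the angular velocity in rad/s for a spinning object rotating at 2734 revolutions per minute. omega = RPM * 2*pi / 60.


omega = RPM * 2*pi / 60
= 2734 * 6.28318531 / 60
= 286.304 rad/s

286.304 rad/s


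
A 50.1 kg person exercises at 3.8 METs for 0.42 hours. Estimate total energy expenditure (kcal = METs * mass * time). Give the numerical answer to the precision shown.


Energy = METs * mass(kg) * time(h)
= 3.8 * 50.1 * 0.42
= 79.96 kcal

79.96 kcal


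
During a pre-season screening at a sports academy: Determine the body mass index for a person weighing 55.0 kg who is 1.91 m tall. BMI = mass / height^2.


BMI = mass / height^2
= 55.0 / 1.91^2
= 55.0 / 3.6481
= 15.08 kg/m^2

15.08 kg/m^2


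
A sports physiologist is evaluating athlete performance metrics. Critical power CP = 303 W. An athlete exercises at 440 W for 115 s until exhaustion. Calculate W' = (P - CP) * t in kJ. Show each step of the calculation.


P - CP = 440 - 303 = 137 W
W' = 137 * 115 = 15755 J
= 15755 / 1000 = 15.755 kJ

15.755 kJ


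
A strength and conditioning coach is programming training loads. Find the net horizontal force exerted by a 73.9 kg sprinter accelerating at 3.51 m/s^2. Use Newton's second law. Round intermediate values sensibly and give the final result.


Newton's second law: F = m * a
F = 73.9 * 3.51 = 259.39 N

259.39 N


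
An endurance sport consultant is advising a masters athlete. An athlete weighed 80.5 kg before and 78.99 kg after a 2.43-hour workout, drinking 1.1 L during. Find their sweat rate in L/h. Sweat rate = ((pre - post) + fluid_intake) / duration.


Body mass change = 1.51 kg
Total sweat loss = 1.51 + 1.1 = 2.61 L
Rate = 2.61 / 2.43 = 1.074 L/h

1.074 L/h


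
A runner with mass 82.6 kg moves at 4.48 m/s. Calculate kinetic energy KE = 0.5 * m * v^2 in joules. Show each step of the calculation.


v^2 = 4.48^2 = 20.0704
KE = 0.5 * 82.6 * 20.0704
= 828.91 J

828.91 J


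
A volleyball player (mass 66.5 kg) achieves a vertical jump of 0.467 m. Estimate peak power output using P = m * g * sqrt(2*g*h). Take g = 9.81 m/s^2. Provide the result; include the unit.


2 * g * h = 2 * 9.81 * 0.467 = 9.16254
sqrt(9.16254) = 3.026969 m/s
P = 66.5 * 9.81 * 3.026969 = 1974.69 W

1974.69 W


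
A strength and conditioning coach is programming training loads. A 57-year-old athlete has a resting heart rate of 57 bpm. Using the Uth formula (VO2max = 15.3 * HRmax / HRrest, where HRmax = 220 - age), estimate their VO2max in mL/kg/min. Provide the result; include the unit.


HRmax = 220 - 57 = 163 bpm
Ratio = HRmax / HRrest = 163 / 57 = 2.8596
VO2max = 15.3 * 2.8596 = 43.75 mL/kg/min

43.75 mL/kg/min


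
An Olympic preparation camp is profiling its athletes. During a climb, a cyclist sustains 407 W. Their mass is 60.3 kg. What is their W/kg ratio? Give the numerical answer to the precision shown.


Power-to-weight = 407 W / 60.3 kg
= 6.75 W/kg

6.75 W/kg


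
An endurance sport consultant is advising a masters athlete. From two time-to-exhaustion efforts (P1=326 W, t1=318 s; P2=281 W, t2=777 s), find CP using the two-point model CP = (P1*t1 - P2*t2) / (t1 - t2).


Work in trial 1 = 103668 J
Work in trial 2 = 218337 J
Delta work = -114669 J
Delta time = -459 s
CP = -114669 / -459 = 249.82 W

249.82 W


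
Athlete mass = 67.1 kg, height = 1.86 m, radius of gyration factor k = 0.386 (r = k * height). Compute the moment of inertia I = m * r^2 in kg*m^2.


r = k * height = 0.386 * 1.86 = 0.71796 m
r^2 = 0.71796^2 = 0.515467
I = 67.1 * 0.515467 = 34.588 kg*m^2

34.588 kg*m^2


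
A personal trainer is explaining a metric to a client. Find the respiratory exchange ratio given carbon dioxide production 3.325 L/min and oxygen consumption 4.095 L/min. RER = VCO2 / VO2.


VCO2 = 3.325 L/min
VO2 = 4.095 L/min
RER = 3.325 / 4.095 = 0.812

0.812


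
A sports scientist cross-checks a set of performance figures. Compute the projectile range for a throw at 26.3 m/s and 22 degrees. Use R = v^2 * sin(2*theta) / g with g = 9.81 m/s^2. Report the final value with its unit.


Two times the angle = 44 degrees
sin(44) = 0.694658
R = 691.69 * 0.694658 / 9.81 = 48.979 m

48.979 m


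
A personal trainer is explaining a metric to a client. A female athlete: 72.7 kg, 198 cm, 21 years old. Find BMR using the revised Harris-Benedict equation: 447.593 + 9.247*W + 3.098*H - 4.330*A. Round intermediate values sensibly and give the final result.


Intercept = 447.593
Weight contribution = 9.247 * 72.7 = 672.2569
Height contribution = 3.098 * 198 = 613.404
Age contribution = 4.33 * 21 = 90.93
BMR = 447.593 + 672.2569 + 613.404 - 90.93
= 1642.32 kcal/day

1642.32 kcal/day


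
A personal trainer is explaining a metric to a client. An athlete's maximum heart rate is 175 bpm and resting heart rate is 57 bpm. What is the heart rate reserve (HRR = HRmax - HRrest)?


HRR = HRmax - HRrest
= 175 - 57
= 118 bpm

118 bpm


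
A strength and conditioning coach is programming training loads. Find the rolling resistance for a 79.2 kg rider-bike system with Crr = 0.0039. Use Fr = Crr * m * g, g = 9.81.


m * g = 79.2 * 9.81 = 776.952 N
Fr = 0.0039 * 776.952 = 3.03 N

3.03 N


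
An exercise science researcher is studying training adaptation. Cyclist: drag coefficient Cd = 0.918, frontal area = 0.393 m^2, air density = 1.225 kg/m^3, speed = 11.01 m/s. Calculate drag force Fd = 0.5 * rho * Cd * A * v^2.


v^2 = 11.01^2 = 121.2201
Fd = 0.5 * 1.225 * 0.918 * 0.393 * 121.2201
= 26.786 N

26.786 N


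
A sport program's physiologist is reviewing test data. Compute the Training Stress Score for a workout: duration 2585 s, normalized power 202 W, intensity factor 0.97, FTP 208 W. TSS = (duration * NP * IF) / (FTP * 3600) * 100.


Product = 2585 * 202 * 0.97 = 506504.9
Base = 208 * 3600 = 748800
TSS = 506504.9 / 748800 * 100 = 67.64

67.64 TSS


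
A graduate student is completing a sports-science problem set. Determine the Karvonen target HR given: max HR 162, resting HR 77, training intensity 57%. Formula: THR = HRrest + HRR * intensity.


HRR = HRmax - HRrest = 162 - 77 = 85
THR = 77 + 85 * 0.57
= 125.45 bpm

125.45 bpm


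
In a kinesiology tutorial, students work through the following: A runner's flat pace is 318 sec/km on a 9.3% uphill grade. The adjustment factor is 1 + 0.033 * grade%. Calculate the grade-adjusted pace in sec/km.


Factor = 1 + 0.033 * 9.3 = 1.3069
Adjusted pace = 318 * 1.3069
= 415.59 sec/km

415.59 s/km


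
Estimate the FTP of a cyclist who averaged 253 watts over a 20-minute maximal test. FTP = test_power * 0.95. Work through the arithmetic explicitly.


FTP = 253 * 0.95 = 240.35 W

240.35 W


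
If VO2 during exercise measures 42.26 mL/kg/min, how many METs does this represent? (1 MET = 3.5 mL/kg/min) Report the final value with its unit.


METs = VO2 / 3.5 = 42.26 / 3.5 = 12.07

12.07 METs


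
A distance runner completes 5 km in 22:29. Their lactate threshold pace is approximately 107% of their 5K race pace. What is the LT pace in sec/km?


Convert to seconds: 22 min 29 s = 1349 s
Pace per km = 1349 / 5 = 269.8 s/km
LT pace = 269.8 * 1.07 = 288.69 s/km

288.69 s/km


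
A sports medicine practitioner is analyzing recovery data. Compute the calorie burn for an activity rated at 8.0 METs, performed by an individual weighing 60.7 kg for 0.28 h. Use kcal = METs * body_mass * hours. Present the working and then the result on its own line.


Product of METs and mass = 8.0 * 60.7 = 485.6
Total kcal = 485.6 * 0.28 = 135.97 kcal

135.97 kcal


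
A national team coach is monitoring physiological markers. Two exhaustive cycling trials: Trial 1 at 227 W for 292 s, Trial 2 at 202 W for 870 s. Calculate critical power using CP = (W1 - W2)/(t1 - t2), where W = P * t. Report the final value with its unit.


W1 = 227 * 292 = 66284 J
W2 = 202 * 870 = 175740 J
CP = (66284 - 175740) / (292 - 870)
= -109456 / -578
= 189.37 W

189.37 W


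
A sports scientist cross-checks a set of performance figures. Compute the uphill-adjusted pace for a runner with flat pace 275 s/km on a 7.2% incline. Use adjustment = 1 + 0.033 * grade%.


Adjustment factor = 1 + 0.033 * 7.2 = 1.2376
Grade-adjusted pace = 275 * 1.2376 = 340.34 s/km

340.34 s/km


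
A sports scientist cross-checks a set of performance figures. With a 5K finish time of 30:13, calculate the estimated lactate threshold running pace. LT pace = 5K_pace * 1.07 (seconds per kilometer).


Race duration = 1813 s for 5 km
Average pace = 1813 / 5 = 362.6 s/km
LT pace = 362.6 * 1.07
= 387.98 s/km

387.98 s/km


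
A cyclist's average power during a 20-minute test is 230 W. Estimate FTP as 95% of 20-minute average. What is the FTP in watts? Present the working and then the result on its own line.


FTP = 20-min power * 0.95
= 230 * 0.95
= 218.5 W

218.5 W


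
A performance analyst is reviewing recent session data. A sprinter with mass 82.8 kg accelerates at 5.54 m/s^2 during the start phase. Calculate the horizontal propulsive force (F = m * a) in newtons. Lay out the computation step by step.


F = m * a
= 82.8 * 5.54
= 458.71 N

458.71 N


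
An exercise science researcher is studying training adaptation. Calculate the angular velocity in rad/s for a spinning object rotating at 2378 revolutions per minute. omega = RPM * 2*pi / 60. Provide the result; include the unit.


omega = RPM * 2*pi / 60
= 2378 * 6.28318531 / 60
= 249.024 rad/s

249.024 rad/s


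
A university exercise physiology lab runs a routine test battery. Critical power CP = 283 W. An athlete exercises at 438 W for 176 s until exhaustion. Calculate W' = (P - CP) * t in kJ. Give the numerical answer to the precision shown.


P - CP = 438 - 283 = 155 W
W' = 155 * 176 = 27280 J
= 27280 / 1000 = 27.28 kJ

27.28 kJ


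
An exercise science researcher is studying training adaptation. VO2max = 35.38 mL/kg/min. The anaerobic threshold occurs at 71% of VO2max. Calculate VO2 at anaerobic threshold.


AT fraction = 71 / 100 = 0.71
AT VO2 = 35.38 * 0.71
= 25.12 mL/kg/min

25.12 mL/kg/min


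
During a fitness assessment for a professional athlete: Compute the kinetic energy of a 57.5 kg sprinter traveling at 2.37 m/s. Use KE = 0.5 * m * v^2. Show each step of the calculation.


Velocity squared = 5.6169
KE = 0.5 * 57.5 * 5.6169 = 161.49 J

161.49 J


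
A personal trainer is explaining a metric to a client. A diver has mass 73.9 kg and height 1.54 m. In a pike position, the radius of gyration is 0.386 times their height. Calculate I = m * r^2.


r = 0.386 * 1.54 = 0.59444 m
I = m * r^2 = 73.9 * 0.353359 = 26.113 kg*m^2

26.113 kg*m^2


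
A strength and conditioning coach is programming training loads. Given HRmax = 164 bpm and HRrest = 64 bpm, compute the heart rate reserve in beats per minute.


Heart rate reserve = maximum HR minus resting HR
HRR = 164 - 64 = 100 bpm

100 bpm


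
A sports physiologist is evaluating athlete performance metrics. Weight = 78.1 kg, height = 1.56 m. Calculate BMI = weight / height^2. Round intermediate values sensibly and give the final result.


height^2 = 1.56^2 = 2.4336
BMI = 78.1 / 2.4336 = 32.09 kg/m^2

32.09 kg/m^2


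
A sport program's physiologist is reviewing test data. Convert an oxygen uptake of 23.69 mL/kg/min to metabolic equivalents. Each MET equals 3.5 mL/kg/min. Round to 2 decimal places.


One MET = 3.5 mL/kg/min
Number of METs = 23.69 / 3.5
= 6.77 METs

6.77 METs


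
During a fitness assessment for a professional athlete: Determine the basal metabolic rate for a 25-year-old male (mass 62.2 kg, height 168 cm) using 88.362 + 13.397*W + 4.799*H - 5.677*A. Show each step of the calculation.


BMR = 88.362 + 13.397*62.2 + 4.799*168 - 5.677*25
= 1585.96 kcal/day

1585.96 kcal/day


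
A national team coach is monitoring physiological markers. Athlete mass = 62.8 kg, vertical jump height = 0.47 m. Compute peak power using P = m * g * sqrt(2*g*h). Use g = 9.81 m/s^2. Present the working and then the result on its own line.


sqrt(2 * 9.81 * 0.47) = sqrt(9.2214) = 3.036676 m/s
P = 62.8 * 9.81 * 3.036676
= 1870.8 W

1870.8 W


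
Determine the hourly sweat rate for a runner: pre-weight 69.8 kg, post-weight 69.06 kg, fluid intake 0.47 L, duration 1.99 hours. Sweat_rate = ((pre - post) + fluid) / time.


Mass lost = 69.8 - 69.06 = 0.74 kg
Add fluid consumed: 0.74 + 0.47 = 1.21 L total sweat
Sweat rate = 1.21 / 1.99 = 0.608 L/h

0.608 L/h


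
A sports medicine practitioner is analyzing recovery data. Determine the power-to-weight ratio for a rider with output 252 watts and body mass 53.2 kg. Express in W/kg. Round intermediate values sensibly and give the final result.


P/W = 252 / 53.2 = 4.737 W/kg

4.737 W/kg


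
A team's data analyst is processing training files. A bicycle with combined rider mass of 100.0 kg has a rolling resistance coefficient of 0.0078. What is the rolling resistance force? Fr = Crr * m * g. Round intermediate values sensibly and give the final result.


Fr = 0.0078 * 100.0 * 9.81
= 0.78 * 9.81
= 7.652 N

7.652 N


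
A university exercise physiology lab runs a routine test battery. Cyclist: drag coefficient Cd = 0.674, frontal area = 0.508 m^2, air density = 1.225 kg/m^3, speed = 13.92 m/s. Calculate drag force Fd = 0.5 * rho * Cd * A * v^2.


v^2 = 13.92^2 = 193.7664
Fd = 0.5 * 1.225 * 0.674 * 0.508 * 193.7664
= 40.636 N

40.636 N


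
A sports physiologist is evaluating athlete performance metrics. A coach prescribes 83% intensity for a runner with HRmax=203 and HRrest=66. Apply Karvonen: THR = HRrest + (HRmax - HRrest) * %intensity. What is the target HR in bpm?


Heart rate reserve = 203 - 66 = 137
Intensity fraction = 83 / 100 = 0.83
THR = 66 + 137 * 0.83 = 179.71 bpm

179.71 bpm


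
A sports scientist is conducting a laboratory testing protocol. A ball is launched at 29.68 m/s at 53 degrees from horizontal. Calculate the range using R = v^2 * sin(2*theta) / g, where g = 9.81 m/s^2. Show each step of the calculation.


sin(2 * 53) = sin(106) = 0.961262
v^2 = 29.68^2 = 880.9024
R = 880.9024 * 0.961262 / 9.81
= 86.318 m

86.318 m


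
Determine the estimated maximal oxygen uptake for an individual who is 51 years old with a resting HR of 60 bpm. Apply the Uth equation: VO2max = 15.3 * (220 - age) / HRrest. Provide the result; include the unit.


HRmax = 220 - 51 = 169
VO2max = 15.3 * (169 / 60)
= 15.3 * 2.8167
= 43.1 mL/kg/min

43.1 mL/kg/min


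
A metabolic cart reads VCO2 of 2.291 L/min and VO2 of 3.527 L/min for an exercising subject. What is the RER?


RER = VCO2 / VO2 = 2.291 / 3.527 = 0.6496

0.6496


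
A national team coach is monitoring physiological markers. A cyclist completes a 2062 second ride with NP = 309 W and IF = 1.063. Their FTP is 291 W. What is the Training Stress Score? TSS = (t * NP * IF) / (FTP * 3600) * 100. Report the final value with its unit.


t * NP * IF = 2062 * 309 * 1.063 = 677298.954
FTP * 3600 = 1047600
TSS = (677298.954 / 1047600) * 100 = 64.65

64.65 TSS


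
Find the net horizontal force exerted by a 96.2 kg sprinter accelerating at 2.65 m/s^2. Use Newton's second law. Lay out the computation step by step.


Newton's second law: F = m * a
F = 96.2 * 2.65 = 254.93 N

254.93 N


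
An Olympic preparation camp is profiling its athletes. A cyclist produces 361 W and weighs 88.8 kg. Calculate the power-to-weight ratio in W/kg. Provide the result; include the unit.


P/W = power / mass
= 361 / 88.8
= 4.065 W/kg

4.065 W/kg


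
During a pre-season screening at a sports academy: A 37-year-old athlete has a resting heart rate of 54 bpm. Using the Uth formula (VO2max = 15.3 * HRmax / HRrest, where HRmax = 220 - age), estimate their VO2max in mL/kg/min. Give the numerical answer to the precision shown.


HRmax = 220 - 37 = 183 bpm
Ratio = HRmax / HRrest = 183 / 54 = 3.3889
VO2max = 15.3 * 3.3889 = 51.85 mL/kg/min

51.85 mL/kg/min


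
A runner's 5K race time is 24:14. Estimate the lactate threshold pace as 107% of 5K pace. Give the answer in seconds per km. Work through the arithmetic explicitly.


Total race time = 24*60 + 14 = 1454 seconds
5K pace = 1454 / 5 = 290.8 sec/km
LT pace = 290.8 * 1.07 = 311.16 sec/km

311.16 s/km


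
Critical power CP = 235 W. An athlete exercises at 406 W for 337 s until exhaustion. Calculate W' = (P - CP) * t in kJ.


P - CP = 406 - 235 = 171 W
W' = 171 * 337 = 57627 J
= 57627 / 1000 = 57.627 kJ

57.627 kJ


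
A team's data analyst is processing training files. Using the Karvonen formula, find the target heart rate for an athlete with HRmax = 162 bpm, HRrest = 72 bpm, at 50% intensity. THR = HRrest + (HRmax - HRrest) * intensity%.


HRR = 162 - 72 = 90
THR = 72 + 90 * 0.5
= 72 + 45.0
= 117.0 bpm

117.0 bpm


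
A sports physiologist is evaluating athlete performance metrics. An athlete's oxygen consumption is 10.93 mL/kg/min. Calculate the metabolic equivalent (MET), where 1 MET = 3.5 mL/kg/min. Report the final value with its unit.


MET = VO2 / 3.5
= 10.93 / 3.5
= 3.12 METs

3.12 METs


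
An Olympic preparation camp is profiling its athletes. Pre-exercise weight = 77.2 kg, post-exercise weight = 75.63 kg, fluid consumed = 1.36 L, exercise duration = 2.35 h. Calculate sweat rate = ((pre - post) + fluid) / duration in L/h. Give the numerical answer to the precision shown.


Weight loss = 77.2 - 75.63 = 1.57 kg (approx L)
Total sweat = 1.57 + 1.36 = 2.93 L
Sweat rate = 2.93 / 2.35 = 1.247 L/h

1.247 L/h


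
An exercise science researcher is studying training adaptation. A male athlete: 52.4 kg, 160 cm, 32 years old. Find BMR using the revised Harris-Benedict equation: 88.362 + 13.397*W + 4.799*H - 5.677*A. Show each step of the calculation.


Intercept = 88.362
Weight contribution = 13.397 * 52.4 = 702.0028
Height contribution = 4.799 * 160 = 767.84
Age contribution = 5.677 * 32 = 181.664
BMR = 88.362 + 702.0028 + 767.84 - 181.664
= 1376.54 kcal/day

1376.54 kcal/day


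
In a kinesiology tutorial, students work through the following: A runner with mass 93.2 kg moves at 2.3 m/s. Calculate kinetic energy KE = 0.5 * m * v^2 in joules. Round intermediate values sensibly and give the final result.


v^2 = 2.3^2 = 5.29
KE = 0.5 * 93.2 * 5.29
= 246.51 J

246.51 J


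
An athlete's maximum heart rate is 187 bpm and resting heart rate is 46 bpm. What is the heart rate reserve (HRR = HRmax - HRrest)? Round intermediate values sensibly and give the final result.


HRR = HRmax - HRrest
= 187 - 46
= 141 bpm

141 bpm


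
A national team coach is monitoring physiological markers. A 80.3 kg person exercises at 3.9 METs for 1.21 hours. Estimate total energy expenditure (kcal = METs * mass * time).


Energy = METs * mass(kg) * time(h)
= 3.9 * 80.3 * 1.21
= 378.94 kcal

378.94 kcal


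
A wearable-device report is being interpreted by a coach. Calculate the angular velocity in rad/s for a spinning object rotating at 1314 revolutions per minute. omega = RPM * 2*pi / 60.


omega = RPM * 2*pi / 60
= 1314 * 6.28318531 / 60
= 137.602 rad/s

137.602 rad/s


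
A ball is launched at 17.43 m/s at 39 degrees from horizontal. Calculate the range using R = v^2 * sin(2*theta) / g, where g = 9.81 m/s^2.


sin(2 * 39) = sin(78) = 0.978148
v^2 = 17.43^2 = 303.8049
R = 303.8049 * 0.978148 / 9.81
= 30.292 m

30.292 m


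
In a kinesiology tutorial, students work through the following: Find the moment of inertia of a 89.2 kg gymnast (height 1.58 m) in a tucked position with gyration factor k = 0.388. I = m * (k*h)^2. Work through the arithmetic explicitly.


Radius of gyration = 0.388 * 1.58 = 0.61304 m
I = 89.2 * 0.61304^2
= 89.2 * 0.375818
= 33.523 kg*m^2

33.523 kg*m^2


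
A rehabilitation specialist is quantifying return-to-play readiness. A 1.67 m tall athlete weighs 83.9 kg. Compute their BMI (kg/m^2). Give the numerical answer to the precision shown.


height^2 = 2.7889 m^2
BMI = 83.9 / 2.7889 = 30.08 kg/m^2

30.08 kg/m^2


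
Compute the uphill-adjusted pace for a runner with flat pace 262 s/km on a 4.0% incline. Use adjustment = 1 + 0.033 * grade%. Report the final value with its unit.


Adjustment factor = 1 + 0.033 * 4.0 = 1.132
Grade-adjusted pace = 262 * 1.132 = 296.58 s/km

296.58 s/km


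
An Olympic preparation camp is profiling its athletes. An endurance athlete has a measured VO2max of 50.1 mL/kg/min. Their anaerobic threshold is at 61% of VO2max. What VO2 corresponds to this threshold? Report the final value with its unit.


Anaerobic threshold VO2 = VO2max * 61%
= 50.1 * 0.61
= 30.56 mL/kg/min

30.56 mL/kg/min


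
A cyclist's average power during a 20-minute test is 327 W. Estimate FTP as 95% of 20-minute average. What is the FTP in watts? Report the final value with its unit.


FTP = 20-min power * 0.95
= 327 * 0.95
= 310.65 W

310.65 W


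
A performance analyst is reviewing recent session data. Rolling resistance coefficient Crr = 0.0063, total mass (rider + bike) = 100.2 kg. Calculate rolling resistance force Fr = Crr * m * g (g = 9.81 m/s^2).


Fr = Crr * m * g
= 0.0063 * 100.2 * 9.81
= 6.193 N

6.193 N


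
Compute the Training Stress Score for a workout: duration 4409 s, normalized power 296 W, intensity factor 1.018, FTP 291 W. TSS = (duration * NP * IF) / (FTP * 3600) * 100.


Product = 4409 * 296 * 1.018 = 1328555.152
Base = 291 * 3600 = 1047600
TSS = 1328555.152 / 1047600 * 100 = 126.82

126.82 TSS


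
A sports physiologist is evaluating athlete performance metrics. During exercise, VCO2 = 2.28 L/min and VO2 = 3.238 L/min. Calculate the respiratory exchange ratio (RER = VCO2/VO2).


RER = VCO2 / VO2
= 2.28 / 3.238
= 0.7041

0.7041


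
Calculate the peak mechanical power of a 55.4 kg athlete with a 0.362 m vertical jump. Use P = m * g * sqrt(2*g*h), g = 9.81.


First, sqrt(2gh) = sqrt(2 * 9.81 * 0.362)
= sqrt(7.10244) = 2.66504 m/s
Power = 55.4 * 9.81 * 2.66504 = 1448.38 W

1448.38 W


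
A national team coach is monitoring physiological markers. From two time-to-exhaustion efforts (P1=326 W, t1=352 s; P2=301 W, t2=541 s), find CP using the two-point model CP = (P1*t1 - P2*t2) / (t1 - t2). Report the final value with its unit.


Work in trial 1 = 114752 J
Work in trial 2 = 162841 J
Delta work = -48089 J
Delta time = -189 s
CP = -48089 / -189 = 254.44 W

254.44 W


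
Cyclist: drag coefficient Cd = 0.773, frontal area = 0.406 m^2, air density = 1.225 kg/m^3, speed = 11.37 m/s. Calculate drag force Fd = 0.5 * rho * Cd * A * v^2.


v^2 = 11.37^2 = 129.2769
Fd = 0.5 * 1.225 * 0.773 * 0.406 * 129.2769
= 24.85 N

24.85 N


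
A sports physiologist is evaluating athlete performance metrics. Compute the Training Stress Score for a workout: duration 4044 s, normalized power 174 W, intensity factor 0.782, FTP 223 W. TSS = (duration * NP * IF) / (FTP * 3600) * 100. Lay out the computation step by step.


Product = 4044 * 174 * 0.782 = 550258.992
Base = 223 * 3600 = 802800
TSS = 550258.992 / 802800 * 100 = 68.54

68.54 TSS


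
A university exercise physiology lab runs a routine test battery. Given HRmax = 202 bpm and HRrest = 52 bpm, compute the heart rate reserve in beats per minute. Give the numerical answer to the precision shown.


Heart rate reserve = maximum HR minus resting HR
HRR = 202 - 52 = 150 bpm

150 bpm


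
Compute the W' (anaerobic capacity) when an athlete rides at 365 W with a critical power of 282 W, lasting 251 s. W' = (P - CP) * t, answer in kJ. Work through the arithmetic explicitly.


Above-CP power = 83 W
Duration = 251 s
W' = 83 * 251 = 20833 J
Convert: 20833 / 1000 = 20.833 kJ

20.833 kJ


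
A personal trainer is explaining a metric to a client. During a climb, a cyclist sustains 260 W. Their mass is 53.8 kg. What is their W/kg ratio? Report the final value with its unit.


Power-to-weight = 260 W / 53.8 kg
= 4.833 W/kg

4.833 W/kg


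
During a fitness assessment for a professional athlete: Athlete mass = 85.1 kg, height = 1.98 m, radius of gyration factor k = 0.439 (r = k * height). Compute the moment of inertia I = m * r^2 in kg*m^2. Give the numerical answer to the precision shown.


r = k * height = 0.439 * 1.98 = 0.86922 m
r^2 = 0.86922^2 = 0.755543
I = 85.1 * 0.755543 = 64.297 kg*m^2

64.297 kg*m^2


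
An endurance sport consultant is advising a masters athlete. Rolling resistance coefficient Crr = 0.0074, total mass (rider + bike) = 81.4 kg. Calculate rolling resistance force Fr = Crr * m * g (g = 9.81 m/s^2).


Fr = Crr * m * g
= 0.0074 * 81.4 * 9.81
= 5.909 N

5.909 N


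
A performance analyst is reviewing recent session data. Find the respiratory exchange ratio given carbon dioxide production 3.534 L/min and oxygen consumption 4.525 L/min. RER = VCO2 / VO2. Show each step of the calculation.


VCO2 = 3.534 L/min
VO2 = 4.525 L/min
RER = 3.534 / 4.525 = 0.781

0.781


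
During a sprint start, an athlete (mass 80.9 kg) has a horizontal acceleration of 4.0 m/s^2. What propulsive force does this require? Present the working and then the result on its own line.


Propulsive force = mass * acceleration
= 80.9 kg * 4.0 m/s^2
= 323.6 N

323.6 N


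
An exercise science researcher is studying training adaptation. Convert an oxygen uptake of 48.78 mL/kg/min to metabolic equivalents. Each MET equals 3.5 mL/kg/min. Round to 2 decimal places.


One MET = 3.5 mL/kg/min
Number of METs = 48.78 / 3.5
= 13.94 METs

13.94 METs


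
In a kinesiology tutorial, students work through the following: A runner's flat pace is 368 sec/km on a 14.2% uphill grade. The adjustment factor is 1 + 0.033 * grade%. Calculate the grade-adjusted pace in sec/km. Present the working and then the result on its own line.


Factor = 1 + 0.033 * 14.2 = 1.4686
Adjusted pace = 368 * 1.4686
= 540.44 sec/km

540.44 s/km


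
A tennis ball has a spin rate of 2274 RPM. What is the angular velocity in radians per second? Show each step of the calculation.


Convert RPM to rad/s: multiply by 2*pi and divide by 60
omega = 2274 * 2 * pi / 60
= 238.133 rad/s

238.133 rad/s


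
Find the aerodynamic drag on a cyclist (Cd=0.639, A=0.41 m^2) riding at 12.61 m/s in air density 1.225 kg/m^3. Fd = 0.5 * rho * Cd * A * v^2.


Fd = 0.5 * 1.225 * 0.639 * 0.41 * 12.61^2
= 0.5 * 1.225 * 0.639 * 0.41 * 159.0121
= 25.516 N

25.516 N


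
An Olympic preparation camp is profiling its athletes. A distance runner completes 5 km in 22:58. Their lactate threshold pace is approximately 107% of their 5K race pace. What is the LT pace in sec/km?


Convert to seconds: 22 min 58 s = 1378 s
Pace per km = 1378 / 5 = 275.6 s/km
LT pace = 275.6 * 1.07 = 294.89 s/km

294.89 s/km


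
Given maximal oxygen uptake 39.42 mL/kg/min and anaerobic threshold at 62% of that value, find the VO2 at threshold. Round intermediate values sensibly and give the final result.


Percentage as decimal = 0.62
VO2 at AT = 39.42 * 0.62 = 24.44 mL/kg/min

24.44 mL/kg/min


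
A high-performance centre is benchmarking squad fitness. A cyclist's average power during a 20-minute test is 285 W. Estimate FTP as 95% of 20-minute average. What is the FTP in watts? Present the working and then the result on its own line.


FTP = 20-min power * 0.95
= 285 * 0.95
= 270.75 W

270.75 W


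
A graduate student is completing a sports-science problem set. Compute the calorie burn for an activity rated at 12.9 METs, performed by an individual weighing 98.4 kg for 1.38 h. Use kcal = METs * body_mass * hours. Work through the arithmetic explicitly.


Product of METs and mass = 12.9 * 98.4 = 1269.36
Total kcal = 1269.36 * 1.38 = 1751.72 kcal

1751.72 kcal


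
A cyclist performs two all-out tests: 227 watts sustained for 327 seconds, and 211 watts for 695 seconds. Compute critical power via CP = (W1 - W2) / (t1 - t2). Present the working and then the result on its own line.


W1 = P1 * t1 = 227 * 327 = 74229 J
W2 = P2 * t2 = 211 * 695 = 146645 J
CP = (74229 - 146645) / (327 - 695)
= 196.78 W

196.78 W


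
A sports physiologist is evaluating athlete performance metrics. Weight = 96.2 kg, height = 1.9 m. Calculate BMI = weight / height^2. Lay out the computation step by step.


height^2 = 1.9^2 = 3.61
BMI = 96.2 / 3.61 = 26.65 kg/m^2

26.65 kg/m^2


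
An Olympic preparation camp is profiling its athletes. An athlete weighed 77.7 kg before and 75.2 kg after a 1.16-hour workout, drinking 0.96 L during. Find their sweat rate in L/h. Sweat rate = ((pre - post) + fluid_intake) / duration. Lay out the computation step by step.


Body mass change = 2.5 kg
Total sweat loss = 2.5 + 0.96 = 3.46 L
Rate = 3.46 / 1.16 = 2.983 L/h

2.983 L/h


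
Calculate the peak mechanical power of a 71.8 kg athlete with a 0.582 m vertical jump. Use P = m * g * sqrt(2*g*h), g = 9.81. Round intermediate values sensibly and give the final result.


First, sqrt(2gh) = sqrt(2 * 9.81 * 0.582)
= sqrt(11.41884) = 3.379177 m/s
Power = 71.8 * 9.81 * 3.379177 = 2380.15 W

2380.15 W


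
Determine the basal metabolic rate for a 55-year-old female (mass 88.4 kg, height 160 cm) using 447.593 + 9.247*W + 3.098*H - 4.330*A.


BMR = 447.593 + 9.247*88.4 + 3.098*160 - 4.330*55
= 1522.56 kcal/day

1522.56 kcal/day


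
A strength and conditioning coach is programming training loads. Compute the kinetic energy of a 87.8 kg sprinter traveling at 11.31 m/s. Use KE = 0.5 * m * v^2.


Velocity squared = 127.9161
KE = 0.5 * 87.8 * 127.9161 = 5615.52 J

5615.52 J


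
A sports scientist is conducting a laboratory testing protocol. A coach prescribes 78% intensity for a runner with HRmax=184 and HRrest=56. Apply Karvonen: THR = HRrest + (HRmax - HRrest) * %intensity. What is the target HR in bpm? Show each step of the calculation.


Heart rate reserve = 184 - 56 = 128
Intensity fraction = 78 / 100 = 0.78
THR = 56 + 128 * 0.78 = 155.84 bpm

155.84 bpm
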